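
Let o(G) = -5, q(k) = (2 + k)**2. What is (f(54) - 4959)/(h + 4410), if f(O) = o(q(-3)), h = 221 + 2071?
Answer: -2482/3351 ≈ -0.74067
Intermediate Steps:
h = 2292
f(O) = -5
(f(54) - 4959)/(h + 4410) = (-5 - 4959)/(2292 + 4410) = -4964/6702 = -4964*1/6702 = -2482/3351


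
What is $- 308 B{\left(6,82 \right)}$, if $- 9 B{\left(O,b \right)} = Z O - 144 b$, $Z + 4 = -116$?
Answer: $-428736$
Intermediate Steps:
$Z = -120$ ($Z = -4 - 116 = -120$)
$B{\left(O,b \right)} = 16 b + \frac{40 O}{3}$ ($B{\left(O,b \right)} = - \frac{- 120 O - 144 b}{9} = - \frac{- 144 b - 120 O}{9} = 16 b + \frac{40 O}{3}$)
$- 308 B{\left(6,82 \right)} = - 308 \left(16 \cdot 82 + \frac{40}{3} \cdot 6\right) = - 308 \left(1312 + 80\right) = \left(-308\right) 1392 = -428736$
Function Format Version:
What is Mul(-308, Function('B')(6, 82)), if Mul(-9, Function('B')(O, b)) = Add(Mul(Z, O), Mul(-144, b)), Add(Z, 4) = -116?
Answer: -428736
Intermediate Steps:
Z = -120 (Z = Add(-4, -116) = -120)
Function('B')(O, b) = Add(Mul(16, b), Mul(Rational(40, 3), O)) (Function('B')(O, b) = Mul(Rational(-1, 9), Add(Mul(-120, O), Mul(-144, b))) = Mul(Rational(-1, 9), Add(Mul(-144, b), Mul(-120, O))) = Add(Mul(16, b), Mul(Rational(40, 3), O)))
Mul(-308, Function('B')(6, 82)) = Mul(-308, Add(Mul(16, 82), Mul(Rational(40, 3), 6))) = Mul(-308, Add(1312, 80)) = Mul(-308, 1392) = -428736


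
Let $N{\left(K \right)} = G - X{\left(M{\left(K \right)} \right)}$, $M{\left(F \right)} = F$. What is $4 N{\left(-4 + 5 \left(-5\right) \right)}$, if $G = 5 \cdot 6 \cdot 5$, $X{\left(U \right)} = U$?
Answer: $716$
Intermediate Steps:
$G = 150$ ($G = 30 \cdot 5 = 150$)
$N{\left(K \right)} = 150 - K$
$4 N{\left(-4 + 5 \left(-5\right) \right)} = 4 \left(150 - \left(-4 + 5 \left(-5\right)\right)\right) = 4 \left(150 - \left(-4 - 25\right)\right) = 4 \left(150 - -29\right) = 4 \left(150 + 29\right) = 4 \cdot 179 = 716$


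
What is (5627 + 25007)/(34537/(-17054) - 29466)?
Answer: -522432236/502547701 ≈ -1.0396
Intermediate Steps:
(5627 + 25007)/(34537/(-17054) - 29466) = 30634/(34537*(-1/17054) - 29466) = 30634/(-34537/17054 - 29466) = 30634/(-502547701/17054) = 30634*(-17054/502547701) = -522432236/502547701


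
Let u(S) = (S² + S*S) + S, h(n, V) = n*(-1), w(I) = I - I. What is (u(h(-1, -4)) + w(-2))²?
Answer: 9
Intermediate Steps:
w(I) = 0
h(n, V) = -n
u(S) = S + 2*S² (u(S) = (S² + S²) + S = 2*S² + S = S + 2*S²)
(u(h(-1, -4)) + w(-2))² = ((-1*(-1))*(1 + 2*(-1*(-1))) + 0)² = (1*(1 + 2*1) + 0)² = (1*(1 + 2) + 0)² = (1*3 + 0)² = (3 + 0)² = 3² = 9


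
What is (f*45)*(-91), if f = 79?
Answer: -323505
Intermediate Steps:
(f*45)*(-91) = (79*45)*(-91) = 3555*(-91) = -323505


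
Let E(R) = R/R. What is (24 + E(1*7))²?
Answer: 625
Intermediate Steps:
E(R) = 1
(24 + E(1*7))² = (24 + 1)² = 25² = 625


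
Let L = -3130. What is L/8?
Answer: -1565/4 ≈ -391.25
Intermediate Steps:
L/8 = -3130/8 = (1/8)*(-3130) = -1565/4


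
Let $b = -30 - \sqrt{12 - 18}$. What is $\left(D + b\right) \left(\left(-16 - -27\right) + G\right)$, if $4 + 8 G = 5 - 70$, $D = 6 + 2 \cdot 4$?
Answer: $-38 - \frac{19 i \sqrt{6}}{8} \approx -38.0 - 5.8175 i$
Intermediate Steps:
$D = 14$ ($D = 6 + 8 = 14$)
$G = - \frac{69}{8}$ ($G = - \frac{1}{2} + \frac{5 - 70}{8} = - \frac{1}{2} + \frac{1}{8} \left(-65\right) = - \frac{1}{2} - \frac{65}{8} = - \frac{69}{8} \approx -8.625$)
$b = -30 - i \sqrt{6}$ ($b = -30 - \sqrt{-6} = -30 - i \sqrt{6} \approx -30.0 - 2.4495 i$)
$\left(D + b\right) \left(\left(-16 - -27\right) + G\right) = \left(14 - \left(30 + i \sqrt{6}\right)\right) \left(\left(-16 - -27\right) - \frac{69}{8}\right) = \left(-16 - i \sqrt{6}\right) \left(\left(-16 + 27\right) - \frac{69}{8}\right) = \left(-16 - i \sqrt{6}\right) \left(11 - \frac{69}{8}\right) = \left(-16 - i \sqrt{6}\right) \frac{19}{8} = -38 - \frac{19 i \sqrt{6}}{8}$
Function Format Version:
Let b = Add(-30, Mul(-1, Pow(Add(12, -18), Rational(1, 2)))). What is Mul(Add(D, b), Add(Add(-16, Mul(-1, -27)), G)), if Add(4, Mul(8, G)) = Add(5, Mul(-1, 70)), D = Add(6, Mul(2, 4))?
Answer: Add(-38, Mul(Rational(-19, 8), I, Pow(6, Rational(1, 2)))) ≈ Add(-38.000, Mul(-5.8175, I))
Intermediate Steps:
D = 14 (D = Add(6, 8) = 14)
G = Rational(-69, 8) (G = Add(Rational(-1, 2), Mul(Rational(1, 8), Add(5, Mul(-1, 70)))) = Add(Rational(-1, 2), Mul(Rational(1, 8), Add(5, -70))) = Add(Rational(-1, 2), Mul(Rational(1, 8), -65)) = Add(Rational(-1, 2), Rational(-65, 8)) = Rational(-69, 8) ≈ -8.6250)
b = Add(-30, Mul(-1, I, Pow(6, Rational(1, 2)))) (b = Add(-30, Mul(-1, Pow(-6, Rational(1, 2)))) = Add(-30, Mul(-1, Mul(I, Pow(6, Rational(1, 2))))) = Add(-30, Mul(-1, I, Pow(6, Rational(1, 2)))) ≈ Add(-30.000, Mul(-2.4495, I)))
Mul(Add(D, b), Add(Add(-16, Mul(-1, -27)), G)) = Mul(Add(14, Add(-30, Mul(-1, I, Pow(6, Rational(1, 2))))), Add(Add(-16, Mul(-1, -27)), Rational(-69, 8))) = Mul(Add(-16, Mul(-1, I, Pow(6, Rational(1, 2)))), Add(Add(-16, 27), Rational(-69, 8))) = Mul(Add(-16, Mul(-1, I, Pow(6, Rational(1, 2)))), Add(11, Rational(-69, 8))) = Mul(Add(-16, Mul(-1, I, Pow(6, Rational(1, 2)))), Rational(19, 8)) = Add(-38, Mul(Rational(-19, 8), I, Pow(6, Rational(1, 2))))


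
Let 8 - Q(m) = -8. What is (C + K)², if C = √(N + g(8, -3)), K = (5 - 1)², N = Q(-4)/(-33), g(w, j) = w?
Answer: 8696/33 + 64*√2046/33 ≈ 351.24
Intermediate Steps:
Q(m) = 16 (Q(m) = 8 - 1*(-8) = 8 + 8 = 16)
N = -16/33 (N = 16/(-33) = 16*(-1/33) = -16/33 ≈ -0.48485)
K = 16 (K = 4² = 16)
C = 2*√2046/33 (C = √(-16/33 + 8) = √(248/33) = 2*√2046/33 ≈ 2.7414)
(C + K)² = (2*√2046/33 + 16)² = (16 + 2*√2046/33)²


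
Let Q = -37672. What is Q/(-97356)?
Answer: 9418/24339 ≈ 0.38695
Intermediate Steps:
Q/(-97356) = -37672/(-97356) = -37672*(-1/97356) = 9418/24339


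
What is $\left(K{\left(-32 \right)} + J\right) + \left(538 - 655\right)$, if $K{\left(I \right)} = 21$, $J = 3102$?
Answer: $3006$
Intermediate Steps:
$\left(K{\left(-32 \right)} + J\right) + \left(538 - 655\right) = \left(21 + 3102\right) + \left(538 - 655\right) = 3123 - 117 = 3006$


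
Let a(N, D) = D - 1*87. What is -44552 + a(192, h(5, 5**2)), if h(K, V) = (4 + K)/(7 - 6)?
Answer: -44630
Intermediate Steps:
h(K, V) = 4 + K (h(K, V) = (4 + K)/1 = (4 + K)*1 = 4 + K)
a(N, D) = -87 + D (a(N, D) = D - 87 = -87 + D)
-44552 + a(192, h(5, 5**2)) = -44552 + (-87 + (4 + 5)) = -44552 + (-87 + 9) = -44552 - 78 = -44630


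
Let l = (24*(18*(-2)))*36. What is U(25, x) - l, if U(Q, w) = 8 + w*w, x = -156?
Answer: 55448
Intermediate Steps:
l = -31104 (l = (24*(-36))*36 = -864*36 = -31104)
U(Q, w) = 8 + w²
U(25, x) - l = (8 + (-156)²) - 1*(-31104) = (8 + 24336) + 31104 = 24344 + 31104 = 55448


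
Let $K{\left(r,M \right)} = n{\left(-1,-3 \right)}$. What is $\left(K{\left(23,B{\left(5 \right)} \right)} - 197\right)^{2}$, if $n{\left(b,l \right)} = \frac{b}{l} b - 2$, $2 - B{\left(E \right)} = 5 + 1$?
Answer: $\frac{357604}{9} \approx 39734.0$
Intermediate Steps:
$B{\left(E \right)} = -4$ ($B{\left(E \right)} = 2 - \left(5 + 1\right) = 2 - 6 = -4$)
$n{\left(b,l \right)} = -2 + \frac{b^{2}}{l}$ ($n{\left(b,l \right)} = \frac{b^{2}}{l} - 2 = -2 + \frac{b^{2}}{l}$)
$K{\left(r,M \right)} = - \frac{7}{3}$ ($K{\left(r,M \right)} = -2 + \frac{\left(-1\right)^{2}}{-3} = -2 + 1 \left(- \frac{1}{3}\right) = -2 - \frac{1}{3} = - \frac{7}{3}$)
$\left(K{\left(23,B{\left(5 \right)} \right)} - 197\right)^{2} = \left(- \frac{7}{3} - 197\right)^{2} = \left(- \frac{598}{3}\right)^{2} = \frac{357604}{9}$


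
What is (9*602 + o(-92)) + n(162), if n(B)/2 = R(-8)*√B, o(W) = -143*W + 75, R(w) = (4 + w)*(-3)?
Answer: 18649 + 216*√2 ≈ 18954.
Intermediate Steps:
R(w) = -12 - 3*w
o(W) = 75 - 143*W
n(B) = 24*√B (n(B) = 2*((-12 - 3*(-8))*√B) = 2*((-12 + 24)*√B) = 2*(12*√B) = 24*√B)
(9*602 + o(-92)) + n(162) = (9*602 + (75 - 143*(-92))) + 24*√162 = (5418 + (75 + 13156)) + 24*(9*√2) = (5418 + 13231) + 216*√2 = 18649 + 216*√2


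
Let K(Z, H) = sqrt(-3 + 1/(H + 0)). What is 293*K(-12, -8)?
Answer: 1465*I*sqrt(2)/4 ≈ 517.96*I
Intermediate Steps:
K(Z, H) = sqrt(-3 + 1/H)
293*K(-12, -8) = 293*sqrt(-3 + 1/(-8)) = 293*sqrt(-3 - 1/8) = 293*sqrt(-25/8) = 293*(5*I*sqrt(2)/4) = 1465*I*sqrt(2)/4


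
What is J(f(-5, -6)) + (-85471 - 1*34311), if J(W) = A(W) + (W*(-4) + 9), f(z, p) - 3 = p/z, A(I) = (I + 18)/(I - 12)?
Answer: -7786522/65 ≈ -1.1979e+5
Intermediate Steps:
A(I) = (18 + I)/(-12 + I)
f(z, p) = 3 + p/z
J(W) = 9 - 4*W + (18 + W)/(-12 + W) (J(W) = (18 + W)/(-12 + W) + (W*(-4) + 9) = (18 + W)/(-12 + W) + (-4*W + 9) = (18 + W)/(-12 + W) + (9 - 4*W) = 9 - 4*W + (18 + W)/(-12 + W))
J(f(-5, -6)) + (-85471 - 1*34311) = 2*(-45 - 2*(3 - 6/(-5))² + 29*(3 - 6/(-5)))/(-12 + (3 - 6/(-5))) + (-85471 - 1*34311) = 2*(-45 - 2*(3 - 6*(-⅕))² + 29*(3 - 6*(-⅕)))/(-12 + (3 - 6*(-⅕))) + (-85471 - 34311) = 2*(-45 - 2*(3 + 6/5)² + 29*(3 + 6/5))/(-12 + (3 + 6/5)) - 119782 = 2*(-45 - 2*(21/5)² + 29*(21/5))/(-12 + 21/5) - 119782 = 2*(-45 - 2*441/25 + 609/5)/(-39/5) - 119782 = 2*(-5/39)*(-45 - 882/25 + 609/5) - 119782 = 2*(-5/39)*(1038/25) - 119782 = -692/65 - 119782 = -7786522/65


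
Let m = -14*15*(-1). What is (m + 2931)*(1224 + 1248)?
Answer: 7764552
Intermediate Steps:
m = 210 (m = -210*(-1) = 210)
(m + 2931)*(1224 + 1248) = (210 + 2931)*(1224 + 1248) = 3141*2472 = 7764552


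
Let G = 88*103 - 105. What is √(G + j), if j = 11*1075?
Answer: 4*√1299 ≈ 144.17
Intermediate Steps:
G = 8959 (G = 9064 - 105 = 8959)
j = 11825
√(G + j) = √(8959 + 11825) = √20784 = 4*√1299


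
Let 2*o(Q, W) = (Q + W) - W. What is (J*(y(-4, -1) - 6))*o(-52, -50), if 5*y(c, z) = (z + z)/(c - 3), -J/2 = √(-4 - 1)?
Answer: -10816*I*√5/35 ≈ -691.01*I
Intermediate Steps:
J = -2*I*√5 (J = -2*√(-4 - 1) = -2*I*√5 ≈ -4.4721*I)
o(Q, W) = Q/2 (o(Q, W) = ((Q + W) - W)/2 = Q/2)
y(c, z) = 2*z/(5*(-3 + c)) (y(c, z) = ((z + z)/(c - 3))/5 = ((2*z)/(-3 + c))/5 = (2*z/(-3 + c))/5 = 2*z/(5*(-3 + c)))
(J*(y(-4, -1) - 6))*o(-52, -50) = ((-2*I*√5)*((⅖)*(-1)/(-3 - 4) - 6))*((½)*(-52)) = ((-2*I*√5)*((⅖)*(-1)/(-7) - 6))*(-26) = ((-2*I*√5)*((⅖)*(-1)*(-⅐) - 6))*(-26) = ((-2*I*√5)*(2/35 - 6))*(-26) = (-2*I*√5*(-208/35))*(-26) = (416*I*√5/35)*(-26) = -10816*I*√5/35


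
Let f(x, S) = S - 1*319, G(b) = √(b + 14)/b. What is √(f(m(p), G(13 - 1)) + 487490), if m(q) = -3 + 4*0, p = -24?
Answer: √(17538156 + 3*√26)/6 ≈ 697.98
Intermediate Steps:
G(b) = √(14 + b)/b
m(q) = -3 (m(q) = -3 + 0 = -3)
f(x, S) = -319 + S (f(x, S) = S - 319 = -319 + S)
√(f(m(p), G(13 - 1)) + 487490) = √((-319 + √(14 + (13 - 1))/(13 - 1)) + 487490) = √((-319 + √(14 + 12)/12) + 487490) = √((-319 + √26/12) + 487490) = √(487171 + √26/12)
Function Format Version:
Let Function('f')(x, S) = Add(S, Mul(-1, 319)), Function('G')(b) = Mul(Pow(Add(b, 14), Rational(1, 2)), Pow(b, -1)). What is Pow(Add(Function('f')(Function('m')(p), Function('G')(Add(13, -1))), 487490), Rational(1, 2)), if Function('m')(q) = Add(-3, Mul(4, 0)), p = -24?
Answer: Mul(Rational(1, 6), Pow(Add(17538156, Mul(3, Pow(26, Rational(1, 2)))), Rational(1, 2))) ≈ 697.98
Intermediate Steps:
Function('G')(b) = Mul(Pow(b, -1), Pow(Add(14, b), Rational(1, 2))) (Function('G')(b) = Mul(Pow(Add(14, b), Rational(1, 2)), Pow(b, -1)) = Mul(Pow(b, -1), Pow(Add(14, b), Rational(1, 2))))
Function('m')(q) = -3 (Function('m')(q) = Add(-3, 0) = -3)
Function('f')(x, S) = Add(-319, S) (Function('f')(x, S) = Add(S, -319) = Add(-319, S))
Pow(Add(Function('f')(Function('m')(p), Function('G')(Add(13, -1))), 487490), Rational(1, 2)) = Pow(Add(Add(-319, Mul(Pow(Add(13, -1), -1), Pow(Add(14, Add(13, -1)), Rational(1, 2)))), 487490), Rational(1, 2)) = Pow(Add(Add(-319, Mul(Pow(12, -1), Pow(Add(14, 12), Rational(1, 2)))), 487490), Rational(1, 2)) = Pow(Add(Add(-319, Mul(Rational(1, 12), Pow(26, Rational(1, 2)))), 487490), Rational(1, 2)) = Pow(Add(487171, Mul(Rational(1, 12), Pow(26, Rational(1, 2)))), Rational(1, 2))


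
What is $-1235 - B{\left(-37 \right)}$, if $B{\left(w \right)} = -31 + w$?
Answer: $-1167$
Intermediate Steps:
$-1235 - B{\left(-37 \right)} = -1235 - \left(-31 - 37\right) = -1235 - -68 = -1235 + 68 = -1167$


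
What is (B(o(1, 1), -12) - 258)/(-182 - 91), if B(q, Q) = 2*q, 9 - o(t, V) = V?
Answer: 242/273 ≈ 0.88645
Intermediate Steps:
o(t, V) = 9 - V
(B(o(1, 1), -12) - 258)/(-182 - 91) = (2*(9 - 1*1) - 258)/(-182 - 91) = (2*(9 - 1) - 258)/(-273) = (2*8 - 258)*(-1/273) = (16 - 258)*(-1/273) = -242*(-1/273) = 242/273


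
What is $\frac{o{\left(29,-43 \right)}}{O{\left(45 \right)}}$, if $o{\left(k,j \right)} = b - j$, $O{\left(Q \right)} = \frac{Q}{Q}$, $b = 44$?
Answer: $87$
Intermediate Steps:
$O{\left(Q \right)} = 1$
$o{\left(k,j \right)} = 44 - j$
$\frac{o{\left(29,-43 \right)}}{O{\left(45 \right)}} = \frac{44 - -43}{1} = \left(44 + 43\right) 1 = 87 \cdot 1 = 87$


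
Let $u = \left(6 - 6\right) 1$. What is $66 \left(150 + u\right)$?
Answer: $9900$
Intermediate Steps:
$u = 0$ ($u = 0 \cdot 1 = 0$)
$66 \left(150 + u\right) = 66 \left(150 + 0\right) = 66 \cdot 150 = 9900$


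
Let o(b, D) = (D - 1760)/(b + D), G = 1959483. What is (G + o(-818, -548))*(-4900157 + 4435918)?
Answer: -621304072354277/683 ≈ -9.0967e+11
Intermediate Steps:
o(b, D) = (-1760 + D)/(D + b)
(G + o(-818, -548))*(-4900157 + 4435918) = (1959483 + (-1760 - 548)/(-548 - 818))*(-4900157 + 4435918) = (1959483 - 2308/(-1366))*(-464239) = (1959483 - 1/1366*(-2308))*(-464239) = (1959483 + 1154/683)*(-464239) = (1338328043/683)*(-464239) = -621304072354277/683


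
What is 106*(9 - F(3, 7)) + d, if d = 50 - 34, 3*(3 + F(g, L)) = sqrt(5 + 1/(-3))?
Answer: 1288 - 106*sqrt(42)/9 ≈ 1211.7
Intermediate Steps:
F(g, L) = -3 + sqrt(42)/9 (F(g, L) = -3 + sqrt(5 + 1/(-3))/3 = -3 + sqrt(5 - 1/3)/3 = -3 + sqrt(14/3)/3 = -3 + (sqrt(42)/3)/3 = -3 + sqrt(42)/9)
d = 16
106*(9 - F(3, 7)) + d = 106*(9 - (-3 + sqrt(42)/9)) + 16 = 106*(9 + (3 - sqrt(42)/9)) + 16 = 106*(12 - sqrt(42)/9) + 16 = (1272 - 106*sqrt(42)/9) + 16 = 1288 - 106*sqrt(42)/9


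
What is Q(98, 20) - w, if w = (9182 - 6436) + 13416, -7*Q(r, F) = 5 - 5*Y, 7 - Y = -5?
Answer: -113079/7 ≈ -16154.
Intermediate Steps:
Y = 12 (Y = 7 - 1*(-5) = 7 + 5 = 12)
Q(r, F) = 55/7 (Q(r, F) = -(5 - 5*12)/7 = -(5 - 60)/7 = -⅐*(-55) = 55/7)
w = 16162 (w = 2746 + 13416 = 16162)
Q(98, 20) - w = 55/7 - 1*16162 = 55/7 - 16162 = -113079/7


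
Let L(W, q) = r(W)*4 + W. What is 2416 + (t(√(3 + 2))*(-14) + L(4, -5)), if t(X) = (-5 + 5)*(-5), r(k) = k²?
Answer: 2484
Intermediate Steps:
L(W, q) = W + 4*W² (L(W, q) = W²*4 + W = 4*W² + W = W + 4*W²)
t(X) = 0 (t(X) = 0*(-5) = 0)
2416 + (t(√(3 + 2))*(-14) + L(4, -5)) = 2416 + (0*(-14) + 4*(1 + 4*4)) = 2416 + (0 + 4*(1 + 16)) = 2416 + (0 + 4*17) = 2416 + (0 + 68) = 2416 + 68 = 2484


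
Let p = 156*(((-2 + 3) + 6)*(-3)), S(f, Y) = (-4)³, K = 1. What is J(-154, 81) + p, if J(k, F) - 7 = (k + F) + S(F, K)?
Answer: -3406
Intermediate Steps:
S(f, Y) = -64
J(k, F) = -57 + F + k (J(k, F) = 7 + ((k + F) - 64) = 7 + ((F + k) - 64) = 7 + (-64 + F + k) = -57 + F + k)
p = -3276 (p = 156*((1 + 6)*(-3)) = 156*(7*(-3)) = 156*(-21) = -3276)
J(-154, 81) + p = (-57 + 81 - 154) - 3276 = -130 - 3276 = -3406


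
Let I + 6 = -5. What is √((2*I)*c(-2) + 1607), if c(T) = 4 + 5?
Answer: √1409 ≈ 37.537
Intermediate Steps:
I = -11 (I = -6 - 5 = -11)
c(T) = 9
√((2*I)*c(-2) + 1607) = √((2*(-11))*9 + 1607) = √(-22*9 + 1607) = √(-198 + 1607) = √1409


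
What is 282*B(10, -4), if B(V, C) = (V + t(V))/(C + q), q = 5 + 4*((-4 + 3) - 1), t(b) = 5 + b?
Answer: -7050/7 ≈ -1007.1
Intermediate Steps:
q = -3 (q = 5 + 4*(-1 - 1) = 5 + 4*(-2) = 5 - 8 = -3)
B(V, C) = (5 + 2*V)/(-3 + C) (B(V, C) = (V + (5 + V))/(C - 3) = (5 + 2*V)/(-3 + C))
282*B(10, -4) = 282*((5 + 2*10)/(-3 - 4)) = 282*((5 + 20)/(-7)) = 282*(-1/7*25) = 282*(-25/7) = -7050/7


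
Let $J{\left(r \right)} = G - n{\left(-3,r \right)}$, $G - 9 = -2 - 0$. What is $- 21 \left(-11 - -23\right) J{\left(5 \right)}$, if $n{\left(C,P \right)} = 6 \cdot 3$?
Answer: $2772$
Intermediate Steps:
$n{\left(C,P \right)} = 18$
$G = 7$ ($G = 9 - 2 = 7$)
$J{\left(r \right)} = -11$ ($J{\left(r \right)} = 7 - 18 = -11$)
$- 21 \left(-11 - -23\right) J{\left(5 \right)} = - 21 \left(-11 - -23\right) \left(-11\right) = - 21 \left(-11 + 23\right) \left(-11\right) = \left(-21\right) 12 \left(-11\right) = \left(-252\right) \left(-11\right) = 2772$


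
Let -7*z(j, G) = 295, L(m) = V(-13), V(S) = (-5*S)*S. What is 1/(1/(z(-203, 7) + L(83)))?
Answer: -6210/7 ≈ -887.14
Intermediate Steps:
V(S) = -5*S²
L(m) = -845 (L(m) = -5*(-13)² = -5*169 = -845)
z(j, G) = -295/7 (z(j, G) = -⅐*295 = -295/7)
1/(1/(z(-203, 7) + L(83))) = 1/(1/(-295/7 - 845)) = 1/(1/(-6210/7)) = 1/(-7/6210) = -6210/7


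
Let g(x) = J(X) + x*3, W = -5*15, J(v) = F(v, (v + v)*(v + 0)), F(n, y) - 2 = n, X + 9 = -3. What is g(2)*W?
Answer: 300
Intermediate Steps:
X = -12 (X = -9 - 3 = -12)
F(n, y) = 2 + n
J(v) = 2 + v
W = -75
g(x) = -10 + 3*x (g(x) = (2 - 12) + x*3 = -10 + 3*x)
g(2)*W = (-10 + 3*2)*(-75) = (-10 + 6)*(-75) = -4*(-75) = 300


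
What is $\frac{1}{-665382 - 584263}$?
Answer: $- \frac{1}{1249645} \approx -8.0023 \cdot 10^{-7}$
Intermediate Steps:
$\frac{1}{-665382 - 584263} = \frac{1}{-1249645} = - \frac{1}{1249645}$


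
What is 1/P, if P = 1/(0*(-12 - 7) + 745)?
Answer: 745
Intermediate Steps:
P = 1/745 (P = 1/(0*(-19) + 745) = 1/(0 + 745) = 1/745 ≈ 0.0013423)
1/P = 1/(1/745) = 745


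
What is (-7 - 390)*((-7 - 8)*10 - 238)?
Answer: 154036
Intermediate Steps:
(-7 - 390)*((-7 - 8)*10 - 238) = -397*(-15*10 - 238) = -397*(-150 - 238) = -397*(-388) = 154036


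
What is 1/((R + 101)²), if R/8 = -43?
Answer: 1/59049 ≈ 1.6935e-5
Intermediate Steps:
R = -344 (R = 8*(-43) = -344)
1/((R + 101)²) = 1/((-344 + 101)²) = 1/((-243)²) = 1/59049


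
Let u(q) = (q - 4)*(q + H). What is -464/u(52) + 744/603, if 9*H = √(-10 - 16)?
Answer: 1774634/1693425 + 87*I*√26/219050 ≈ 1.048 + 0.0020252*I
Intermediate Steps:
H = I*√26/9 (H = √(-10 - 16)/9 = √(-26)/9 = (I*√26)/9 = I*√26/9 ≈ 0.56656*I)
u(q) = (-4 + q)*(q + I*√26/9) (u(q) = (q - 4)*(q + I*√26/9) = (-4 + q)*(q + I*√26/9))
-464/u(52) + 744/603 = -464/(52² - 4*52 - 4*I*√26/9 + (⅑)*I*52*√26) + 744/603 = -464/(2704 - 208 - 4*I*√26/9 + 52*I*√26/9) + 744*(1/603) = -464/(2496 + 16*I*√26/3) + 248/201 = 248/201 - 464/(2496 + 16*I*√26/3)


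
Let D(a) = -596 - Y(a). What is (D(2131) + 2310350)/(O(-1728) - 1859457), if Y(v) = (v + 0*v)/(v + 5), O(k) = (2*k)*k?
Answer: 4933632413/8784323496 ≈ 0.56164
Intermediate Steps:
O(k) = 2*k²
Y(v) = v/(5 + v) (Y(v) = (v + 0)/(5 + v) = v/(5 + v))
D(a) = -596 - a/(5 + a)
(D(2131) + 2310350)/(O(-1728) - 1859457) = ((-2980 - 597*2131)/(5 + 2131) + 2310350)/(2*(-1728)² - 1859457) = ((-2980 - 1272207)/2136 + 2310350)/(2*2985984 - 1859457) = ((1/2136)*(-1275187) + 2310350)/(5971968 - 1859457) = (-1275187/2136 + 2310350)/4112511 = (4933632413/2136)*(1/4112511) = 4933632413/8784323496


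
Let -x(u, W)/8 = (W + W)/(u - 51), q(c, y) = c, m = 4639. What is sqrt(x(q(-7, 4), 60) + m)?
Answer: sqrt(3915319)/29 ≈ 68.232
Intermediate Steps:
x(u, W) = -16*W/(-51 + u) (x(u, W) = -8*(W + W)/(u - 51) = -8*2*W/(-51 + u) = -16*W/(-51 + u))
sqrt(x(q(-7, 4), 60) + m) = sqrt(-16*60/(-51 - 7) + 4639) = sqrt(-16*60/(-58) + 4639) = sqrt(-16*60*(-1/58) + 4639) = sqrt(480/29 + 4639) = sqrt(135011/29) = sqrt(3915319)/29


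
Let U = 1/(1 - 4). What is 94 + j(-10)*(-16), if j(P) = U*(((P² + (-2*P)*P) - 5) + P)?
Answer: -1558/3 ≈ -519.33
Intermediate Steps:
U = -⅓ (U = 1/(-3) = -⅓ ≈ -0.33333)
j(P) = 5/3 - P/3 + P²/3 (j(P) = -(((P² + (-2*P)*P) - 5) + P)/3 = -(((P² - 2*P²) - 5) + P)/3 = -((-P² - 5) + P)/3 = -((-5 - P²) + P)/3 = -(-5 + P - P²)/3 = 5/3 - P/3 + P²/3)
94 + j(-10)*(-16) = 94 + (5/3 - ⅓*(-10) + (⅓)*(-10)²)*(-16) = 94 + (5/3 + 10/3 + (⅓)*100)*(-16) = 94 + (5/3 + 10/3 + 100/3)*(-16) = 94 + (115/3)*(-16) = 94 - 1840/3 = -1558/3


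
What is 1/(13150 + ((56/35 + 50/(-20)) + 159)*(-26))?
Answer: 5/45197 ≈ 0.00011063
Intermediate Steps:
1/(13150 + ((56/35 + 50/(-20)) + 159)*(-26)) = 1/(13150 + ((56*(1/35) + 50*(-1/20)) + 159)*(-26)) = 1/(13150 + ((8/5 - 5/2) + 159)*(-26)) = 1/(13150 + (-9/10 + 159)*(-26)) = 1/(13150 + (1581/10)*(-26)) = 1/(13150 - 20553/5) = 1/(45197/5) = 5/45197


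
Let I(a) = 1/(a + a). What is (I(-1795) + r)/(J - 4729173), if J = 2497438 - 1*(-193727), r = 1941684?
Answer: -6970645559/7316448720 ≈ -0.95274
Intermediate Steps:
I(a) = 1/(2*a)
J = 2691165 (J = 2497438 + 193727 = 2691165)
(I(-1795) + r)/(J - 4729173) = ((½)/(-1795) + 1941684)/(2691165 - 4729173) = ((½)*(-1/1795) + 1941684)/(-2038008) = (-1/3590 + 1941684)*(-1/2038008) = (6970645559/3590)*(-1/2038008) = -6970645559/7316448720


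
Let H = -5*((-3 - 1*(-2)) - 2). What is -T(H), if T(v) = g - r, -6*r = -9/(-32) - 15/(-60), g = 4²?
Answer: -3089/192 ≈ -16.089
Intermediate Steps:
g = 16
r = -17/192 (r = -(-9/(-32) - 15/(-60))/6 = -(-9*(-1/32) - 15*(-1/60))/6 = -(9/32 + ¼)/6 = -⅙*17/32 = -17/192 ≈ -0.088542)
H = 15 (H = -5*((-3 + 2) - 2) = -5*(-1 - 2) = -5*(-3) = 15)
T(v) = 3089/192 (T(v) = 16 - 1*(-17/192) = 16 + 17/192 = 3089/192)
-T(H) = -1*3089/192 = -3089/192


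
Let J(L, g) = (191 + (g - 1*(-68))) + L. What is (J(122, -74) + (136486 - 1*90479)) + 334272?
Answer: 380586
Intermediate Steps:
J(L, g) = 259 + L + g (J(L, g) = (191 + (g + 68)) + L = (191 + (68 + g)) + L = (259 + g) + L = 259 + L + g)
(J(122, -74) + (136486 - 1*90479)) + 334272 = ((259 + 122 - 74) + (136486 - 1*90479)) + 334272 = (307 + (136486 - 90479)) + 334272 = (307 + 46007) + 334272 = 46314 + 334272 = 380586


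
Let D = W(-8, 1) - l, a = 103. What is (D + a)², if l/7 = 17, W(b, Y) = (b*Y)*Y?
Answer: 576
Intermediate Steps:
W(b, Y) = b*Y² (W(b, Y) = (Y*b)*Y = b*Y²)
l = 119 (l = 7*17 = 119)
D = -127 (D = -8*1² - 1*119 = -8*1 - 119 = -8 - 119 = -127)
(D + a)² = (-127 + 103)² = (-24)² = 576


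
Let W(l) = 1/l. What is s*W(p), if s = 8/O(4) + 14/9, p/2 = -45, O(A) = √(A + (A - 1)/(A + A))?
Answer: -7/405 - 8*√70/1575 ≈ -0.059781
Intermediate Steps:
O(A) = √(A + (-1 + A)/(2*A)) (O(A) = √(A + (-1 + A)/((2*A))) = √(A + (-1 + A)*(1/(2*A))) = √(A + (-1 + A)/(2*A)))
p = -90 (p = 2*(-45) = -90)
s = 14/9 + 16*√70/35 (s = 8/((√(2 - 2/4 + 4*4)/2)) + 14/9 = 8/((√(2 - 2*¼ + 16)/2)) + 14*(⅑) = 8/((√(2 - ½ + 16)/2)) + 14/9 = 8/((√(35/2)/2)) + 14/9 = 8/(((√70/2)/2)) + 14/9 = 8/((√70/4)) + 14/9 = 8*(2*√70/35) + 14/9 = 16*√70/35 + 14/9 = 14/9 + 16*√70/35 ≈ 5.3803)
s*W(p) = (14/9 + 16*√70/35)/(-90) = (14/9 + 16*√70/35)*(-1/90) = -7/405 - 8*√70/1575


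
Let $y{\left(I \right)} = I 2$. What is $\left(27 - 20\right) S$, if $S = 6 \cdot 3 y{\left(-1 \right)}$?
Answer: $-252$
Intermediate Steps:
$y{\left(I \right)} = 2 I$
$S = -36$ ($S = 6 \cdot 3 \cdot 2 \left(-1\right) = 18 \left(-2\right) = -36$)
$\left(27 - 20\right) S = \left(27 - 20\right) \left(-36\right) = 7 \left(-36\right) = -252$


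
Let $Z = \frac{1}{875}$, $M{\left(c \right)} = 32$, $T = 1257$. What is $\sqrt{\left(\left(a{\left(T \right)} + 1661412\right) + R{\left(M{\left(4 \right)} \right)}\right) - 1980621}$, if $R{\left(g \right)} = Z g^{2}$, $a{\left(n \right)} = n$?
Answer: $\frac{16 i \sqrt{38036110}}{175} \approx 563.87 i$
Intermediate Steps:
$Z = \frac{1}{875} \approx 0.0011429$
$R{\left(g \right)} = \frac{g^{2}}{875}$
$\sqrt{\left(\left(a{\left(T \right)} + 1661412\right) + R{\left(M{\left(4 \right)} \right)}\right) - 1980621} = \sqrt{\left(\left(1257 + 1661412\right) + \frac{32^{2}}{875}\right) - 1980621} = \sqrt{\left(1662669 + \frac{1}{875} \cdot 1024\right) - 1980621} = \sqrt{\left(1662669 + \frac{1024}{875}\right) - 1980621} = \sqrt{\frac{1454836399}{875} - 1980621} = \sqrt{- \frac{278206976}{875}} = \frac{16 i \sqrt{38036110}}{175}$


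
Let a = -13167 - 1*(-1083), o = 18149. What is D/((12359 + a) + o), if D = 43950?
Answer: 21975/9212 ≈ 2.3855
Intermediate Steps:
a = -12084 (a = -13167 + 1083 = -12084)
D/((12359 + a) + o) = 43950/((12359 - 12084) + 18149) = 43950/(275 + 18149) = 43950/18424 = 43950*(1/18424) = 21975/9212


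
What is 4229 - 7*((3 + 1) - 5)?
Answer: 4236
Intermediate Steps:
4229 - 7*((3 + 1) - 5) = 4229 - 7*(4 - 5) = 4229 - 7*(-1) = 4229 - (-7) = 4229 - 1*(-7) = 4229 + 7 = 4236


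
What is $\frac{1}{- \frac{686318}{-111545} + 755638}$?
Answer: $\frac{111545}{84288327028} \approx 1.3234 \cdot 10^{-6}$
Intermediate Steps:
$\frac{1}{- \frac{686318}{-111545} + 755638} = \frac{1}{\left(-686318\right) \left(- \frac{1}{111545}\right) + 755638} = \frac{1}{\frac{686318}{111545} + 755638} = \frac{1}{\frac{84288327028}{111545}} = \frac{111545}{84288327028}$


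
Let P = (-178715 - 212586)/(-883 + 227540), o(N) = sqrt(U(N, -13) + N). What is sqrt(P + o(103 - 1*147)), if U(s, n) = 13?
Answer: sqrt(-88691110757 + 51373395649*I*sqrt(31))/226657 ≈ 1.4323 + 1.9437*I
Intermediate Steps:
o(N) = sqrt(13 + N)
P = -391301/226657 ≈ -1.7264
sqrt(P + o(103 - 1*147)) = sqrt(-391301/226657 + sqrt(13 + (103 - 1*147))) = sqrt(-391301/226657 + sqrt(13 + (103 - 147))) = sqrt(-391301/226657 + sqrt(13 - 44)) = sqrt(-391301/226657 + sqrt(-31)) = sqrt(-391301/226657 + I*sqrt(31))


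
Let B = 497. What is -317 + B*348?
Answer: 172639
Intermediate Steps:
-317 + B*348 = -317 + 497*348 = -317 + 172956 = 172639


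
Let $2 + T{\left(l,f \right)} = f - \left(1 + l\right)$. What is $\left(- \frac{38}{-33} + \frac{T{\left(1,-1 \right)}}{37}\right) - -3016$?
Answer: $\frac{3683777}{1221} \approx 3017.0$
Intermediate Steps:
$T{\left(l,f \right)} = -3 + f - l$ ($T{\left(l,f \right)} = -2 - \left(1 + l - f\right) = -3 + f - l$)
$\left(- \frac{38}{-33} + \frac{T{\left(1,-1 \right)}}{37}\right) - -3016 = \left(- \frac{38}{-33} + \frac{-3 - 1 - 1}{37}\right) - -3016 = \left(\left(-38\right) \left(- \frac{1}{33}\right) + \left(-3 - 1 - 1\right) \frac{1}{37}\right) + 3016 = \left(\frac{38}{33} - \frac{5}{37}\right) + 3016 = \frac{1241}{1221} + 3016 = \frac{3683777}{1221}$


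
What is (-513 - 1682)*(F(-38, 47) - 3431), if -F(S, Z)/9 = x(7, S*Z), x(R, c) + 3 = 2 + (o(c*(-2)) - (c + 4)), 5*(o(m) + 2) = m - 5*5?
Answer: 56689387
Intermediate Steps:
o(m) = -7 + m/5 (o(m) = -2 + (m - 5*5)/5 = -2 + (m - 25)/5 = -2 + (-25 + m)/5 = -2 + (-5 + m/5) = -7 + m/5)
x(R, c) = -12 - 7*c/5 (x(R, c) = -3 + (2 + ((-7 + (c*(-2))/5) - (c + 4))) = -3 + (2 + ((-7 + (-2*c)/5) - (4 + c))) = -3 + (2 + ((-7 - 2*c/5) + (-4 - c))) = -3 + (2 + (-11 - 7*c/5)) = -3 + (-9 - 7*c/5) = -12 - 7*c/5)
F(S, Z) = 108 + 63*S*Z/5 (F(S, Z) = -9*(-12 - 7*S*Z/5) = 108 + 63*S*Z/5)
(-513 - 1682)*(F(-38, 47) - 3431) = (-513 - 1682)*((108 + (63/5)*(-38)*47) - 3431) = -2195*((108 - 112518/5) - 3431) = -2195*(-111978/5 - 3431) = -2195*(-129133/5) = 56689387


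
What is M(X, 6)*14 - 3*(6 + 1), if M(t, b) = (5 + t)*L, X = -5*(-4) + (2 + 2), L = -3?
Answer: -1239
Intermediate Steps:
X = 24 (X = 20 + 4 = 24)
M(t, b) = -15 - 3*t (M(t, b) = (5 + t)*(-3) = -15 - 3*t)
M(X, 6)*14 - 3*(6 + 1) = (-15 - 3*24)*14 - 3*(6 + 1) = (-15 - 72)*14 - 3*7 = -87*14 - 21 = -1218 - 21 = -1239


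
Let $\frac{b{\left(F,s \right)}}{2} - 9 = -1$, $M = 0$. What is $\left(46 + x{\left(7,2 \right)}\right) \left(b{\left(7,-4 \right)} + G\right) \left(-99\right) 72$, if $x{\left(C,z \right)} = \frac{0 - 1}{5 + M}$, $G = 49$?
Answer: $-21220056$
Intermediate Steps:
$b{\left(F,s \right)} = 16$ ($b{\left(F,s \right)} = 18 + 2 \left(-1\right) = 18 - 2 = 16$)
$x{\left(C,z \right)} = - \frac{1}{5}$ ($x{\left(C,z \right)} = \frac{0 - 1}{5 + 0} = - \frac{1}{5}$)
$\left(46 + x{\left(7,2 \right)}\right) \left(b{\left(7,-4 \right)} + G\right) \left(-99\right) 72 = \left(46 - \frac{1}{5}\right) \left(16 + 49\right) \left(-99\right) 72 = \frac{229}{5} \cdot 65 \left(-99\right) 72 = 2977 \left(-99\right) 72 = \left(-294723\right) 72 = -21220056$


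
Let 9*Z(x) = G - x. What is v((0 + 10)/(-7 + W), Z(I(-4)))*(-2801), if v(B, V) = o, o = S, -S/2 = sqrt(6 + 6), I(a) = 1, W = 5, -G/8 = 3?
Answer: 11204*sqrt(3) ≈ 19406.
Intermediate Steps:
G = -24 (G = -8*3 = -24)
Z(x) = -8/3 - x/9 (Z(x) = (-24 - x)/9 = -8/3 - x/9)
S = -4*sqrt(3) (S = -2*sqrt(6 + 6) = -4*sqrt(3) ≈ -6.9282)
o = -4*sqrt(3) ≈ -6.9282
v(B, V) = -4*sqrt(3)
v((0 + 10)/(-7 + W), Z(I(-4)))*(-2801) = -4*sqrt(3)*(-2801) = 11204*sqrt(3)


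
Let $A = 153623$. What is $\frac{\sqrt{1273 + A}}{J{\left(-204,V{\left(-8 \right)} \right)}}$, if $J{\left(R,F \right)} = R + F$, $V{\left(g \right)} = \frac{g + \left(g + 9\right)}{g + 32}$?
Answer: $- \frac{96 \sqrt{9681}}{4903} \approx -1.9265$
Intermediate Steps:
$V{\left(g \right)} = \frac{9 + 2 g}{32 + g}$ ($V{\left(g \right)} = \frac{g + \left(9 + g\right)}{32 + g} = \frac{9 + 2 g}{32 + g}$)
$J{\left(R,F \right)} = F + R$
$\frac{\sqrt{1273 + A}}{J{\left(-204,V{\left(-8 \right)} \right)}} = \frac{\sqrt{1273 + 153623}}{\frac{9 + 2 \left(-8\right)}{32 - 8} - 204} = \frac{\sqrt{154896}}{\frac{9 - 16}{24} - 204} = \frac{4 \sqrt{9681}}{\frac{1}{24} \left(-7\right) - 204} = \frac{4 \sqrt{9681}}{- \frac{7}{24} - 204} = \frac{4 \sqrt{9681}}{- \frac{4903}{24}} = 4 \sqrt{9681} \left(- \frac{24}{4903}\right) = - \frac{96 \sqrt{9681}}{4903}$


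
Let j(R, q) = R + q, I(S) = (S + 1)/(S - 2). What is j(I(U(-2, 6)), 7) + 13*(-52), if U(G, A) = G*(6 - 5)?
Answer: -2675/4 ≈ -668.75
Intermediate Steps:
U(G, A) = G (U(G, A) = G*1 = G)
I(S) = (1 + S)/(-2 + S)
j(I(U(-2, 6)), 7) + 13*(-52) = ((1 - 2)/(-2 - 2) + 7) + 13*(-52) = (-1/(-4) + 7) - 676 = (-1/4*(-1) + 7) - 676 = (1/4 + 7) - 676 = 29/4 - 676 = -2675/4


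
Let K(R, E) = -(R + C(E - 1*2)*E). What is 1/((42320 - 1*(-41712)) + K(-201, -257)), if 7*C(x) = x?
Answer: 1/74724 ≈ 1.3383e-5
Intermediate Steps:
C(x) = x/7
K(R, E) = -R - E*(-2/7 + E/7) (K(R, E) = -(R + ((E - 1*2)/7)*E) = -(R + ((E - 2)/7)*E) = -(R + ((-2 + E)/7)*E) = -(R + (-2/7 + E/7)*E) = -(R + E*(-2/7 + E/7)) = -R - E*(-2/7 + E/7))
1/((42320 - 1*(-41712)) + K(-201, -257)) = 1/((42320 - 1*(-41712)) + (-1*(-201) - ⅐*(-257)*(-2 - 257))) = 1/((42320 + 41712) + (201 - ⅐*(-257)*(-259))) = 1/(84032 + (201 - 9509)) = 1/(84032 - 9308) = 1/74724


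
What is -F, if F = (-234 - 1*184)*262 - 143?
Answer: 109659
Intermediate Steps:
F = -109659 (F = (-234 - 184)*262 - 143 = -418*262 - 143 = -109516 - 143 = -109659)
-F = -1*(-109659) = 109659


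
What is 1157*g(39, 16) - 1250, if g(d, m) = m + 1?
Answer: 18419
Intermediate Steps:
g(d, m) = 1 + m
1157*g(39, 16) - 1250 = 1157*(1 + 16) - 1250 = 1157*17 - 1250 = 19669 - 1250 = 18419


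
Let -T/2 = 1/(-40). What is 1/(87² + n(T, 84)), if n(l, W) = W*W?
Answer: 1/14625 ≈ 6.8376e-5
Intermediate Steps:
T = 1/20 (T = -2/(-40) = -2*(-1/40) = 1/20 ≈ 0.050000)
n(l, W) = W²
1/(87² + n(T, 84)) = 1/(87² + 84²) = 1/(7569 + 7056) = 1/14625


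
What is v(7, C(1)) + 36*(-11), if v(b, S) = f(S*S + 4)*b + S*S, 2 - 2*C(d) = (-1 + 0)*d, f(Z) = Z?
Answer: -350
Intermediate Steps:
C(d) = 1 + d/2 (C(d) = 1 - (-1 + 0)*d/2 = 1 - (-1)*d/2 = 1 + d/2)
v(b, S) = S² + b*(4 + S²) (v(b, S) = (S*S + 4)*b + S*S = (S² + 4)*b + S² = (4 + S²)*b + S² = b*(4 + S²) + S² = S² + b*(4 + S²))
v(7, C(1)) + 36*(-11) = ((1 + (½)*1)² + 7*(4 + (1 + (½)*1)²)) + 36*(-11) = ((1 + ½)² + 7*(4 + (1 + ½)²)) - 396 = ((3/2)² + 7*(4 + (3/2)²)) - 396 = (9/4 + 7*(4 + 9/4)) - 396 = (9/4 + 7*(25/4)) - 396 = (9/4 + 175/4) - 396 = 46 - 396 = -350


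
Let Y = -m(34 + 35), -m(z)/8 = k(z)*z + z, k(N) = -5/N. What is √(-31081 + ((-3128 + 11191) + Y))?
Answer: 11*I*√186 ≈ 150.02*I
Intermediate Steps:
m(z) = 40 - 8*z (m(z) = -8*((-5/z)*z + z) = -8*(-5 + z) = 40 - 8*z)
Y = 512 (Y = -(40 - 8*(34 + 35)) = -(40 - 8*69) = -(40 - 552) = -1*(-512) = 512)
√(-31081 + ((-3128 + 11191) + Y)) = √(-31081 + ((-3128 + 11191) + 512)) = √(-31081 + (8063 + 512)) = √(-31081 + 8575) = √(-22506) = 11*I*√186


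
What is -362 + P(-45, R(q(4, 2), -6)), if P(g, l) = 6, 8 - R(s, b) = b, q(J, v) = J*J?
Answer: -356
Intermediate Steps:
q(J, v) = J**2
R(s, b) = 8 - b
-362 + P(-45, R(q(4, 2), -6)) = -362 + 6 = -356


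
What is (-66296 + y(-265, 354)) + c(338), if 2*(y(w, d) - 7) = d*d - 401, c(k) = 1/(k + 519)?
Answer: -6567189/1714 ≈ -3831.5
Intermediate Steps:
c(k) = 1/(519 + k)
y(w, d) = -387/2 + d²/2 (y(w, d) = 7 + (d*d - 401)/2 = 7 + (d² - 401)/2 = 7 + (-401 + d²)/2 = 7 + (-401/2 + d²/2) = -387/2 + d²/2)
(-66296 + y(-265, 354)) + c(338) = (-66296 + (-387/2 + (½)*354²)) + 1/(519 + 338) = (-66296 + (-387/2 + (½)*125316)) + 1/857 = (-66296 + (-387/2 + 62658)) + 1/857 = (-66296 + 124929/2) + 1/857 = -7663/2 + 1/857 = -6567189/1714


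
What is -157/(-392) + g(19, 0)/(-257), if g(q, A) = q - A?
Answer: 32901/100744 ≈ 0.32658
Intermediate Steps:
-157/(-392) + g(19, 0)/(-257) = -157/(-392) + (19 - 1*0)/(-257) = -157*(-1/392) + (19 + 0)*(-1/257) = 157/392 + 19*(-1/257) = 157/392 - 19/257 = 32901/100744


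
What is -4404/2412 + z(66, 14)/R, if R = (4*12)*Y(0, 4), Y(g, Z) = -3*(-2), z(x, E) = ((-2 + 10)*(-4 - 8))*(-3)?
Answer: -166/201 ≈ -0.82587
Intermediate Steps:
z(x, E) = 288 (z(x, E) = (8*(-12))*(-3) = -96*(-3) = 288)
Y(g, Z) = 6
R = 288 (R = (4*12)*6 = 48*6 = 288)
-4404/2412 + z(66, 14)/R = -4404/2412 + 288/288 = -4404*1/2412 + 288*(1/288) = -367/201 + 1 = -166/201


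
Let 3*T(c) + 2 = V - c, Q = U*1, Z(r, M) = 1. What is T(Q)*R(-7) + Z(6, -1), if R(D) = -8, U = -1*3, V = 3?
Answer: -29/3 ≈ -9.6667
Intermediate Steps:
U = -3
Q = -3 (Q = -3*1 = -3)
T(c) = 1/3 - c/3 (T(c) = -2/3 + (3 - c)/3 = -2/3 + (1 - c/3) = 1/3 - c/3)
T(Q)*R(-7) + Z(6, -1) = (1/3 - 1/3*(-3))*(-8) + 1 = (1/3 + 1)*(-8) + 1 = (4/3)*(-8) + 1 = -32/3 + 1 = -29/3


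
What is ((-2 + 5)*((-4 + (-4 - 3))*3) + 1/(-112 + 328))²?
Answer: 457232689/46656 ≈ 9800.1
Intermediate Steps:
((-2 + 5)*((-4 + (-4 - 3))*3) + 1/(-112 + 328))² = (3*((-4 - 7)*3) + 1/216)² = (3*(-11*3) + 1/216)² = (3*(-33) + 1/216)² = (-99 + 1/216)² = (-21383/216)² = 457232689/46656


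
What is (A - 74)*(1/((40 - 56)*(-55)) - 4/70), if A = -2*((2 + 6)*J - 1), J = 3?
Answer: 1035/154 ≈ 6.7208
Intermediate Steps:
A = -46 (A = -2*((2 + 6)*3 - 1) = -2*(8*3 - 1) = -2*(24 - 1) = -2*23 = -46)
(A - 74)*(1/((40 - 56)*(-55)) - 4/70) = (-46 - 74)*(1/((40 - 56)*(-55)) - 4/70) = -120*(-1/55/(-16) - 4*1/70) = -120*(-1/16*(-1/55) - 2/35) = -120*(1/880 - 2/35) = -120*(-69/1232) = 1035/154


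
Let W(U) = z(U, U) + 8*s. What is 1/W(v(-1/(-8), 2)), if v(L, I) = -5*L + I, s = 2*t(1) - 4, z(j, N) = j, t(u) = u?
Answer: -8/117 ≈ -0.068376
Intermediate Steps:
s = -2 (s = 2*1 - 4 = 2 - 4 = -2)
v(L, I) = I - 5*L
W(U) = -16 + U (W(U) = U + 8*(-2) = U - 16 = -16 + U)
1/W(v(-1/(-8), 2)) = 1/(-16 + (2 - (-5)/(-8))) = 1/(-16 + (2 - (-5)*(-1)/8)) = 1/(-16 + (2 - 5*⅛)) = 1/(-16 + (2 - 5/8)) = 1/(-16 + 11/8) = 1/(-117/8) = -8/117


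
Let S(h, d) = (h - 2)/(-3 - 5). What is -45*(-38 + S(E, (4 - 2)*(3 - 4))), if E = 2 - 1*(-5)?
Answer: 13905/8 ≈ 1738.1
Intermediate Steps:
E = 7 (E = 2 + 5 = 7)
S(h, d) = 1/4 - h/8 (S(h, d) = (-2 + h)/(-8) = (-2 + h)*(-1/8) = 1/4 - h/8)
-45*(-38 + S(E, (4 - 2)*(3 - 4))) = -45*(-38 + (1/4 - 1/8*7)) = -45*(-38 + (1/4 - 7/8)) = -45*(-38 - 5/8) = -45*(-309/8) = 13905/8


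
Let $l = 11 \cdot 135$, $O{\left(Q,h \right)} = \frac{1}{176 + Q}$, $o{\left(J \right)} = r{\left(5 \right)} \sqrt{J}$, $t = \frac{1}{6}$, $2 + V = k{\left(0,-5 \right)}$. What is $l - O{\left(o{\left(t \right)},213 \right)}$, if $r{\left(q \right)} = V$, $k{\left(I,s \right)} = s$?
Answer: $\frac{275922339}{185807} - \frac{7 \sqrt{6}}{185807} \approx 1485.0$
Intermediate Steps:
$V = -7$ ($V = -2 - 5 = -7$)
$t = \frac{1}{6} \approx 0.16667$
$r{\left(q \right)} = -7$
$o{\left(J \right)} = - 7 \sqrt{J}$
$l = 1485$
$l - O{\left(o{\left(t \right)},213 \right)} = 1485 - \frac{1}{176 - \frac{7}{\sqrt{6}}} = 1485 - \frac{1}{176 - 7 \frac{\sqrt{6}}{6}} = 1485 - \frac{1}{176 - \frac{7 \sqrt{6}}{6}}$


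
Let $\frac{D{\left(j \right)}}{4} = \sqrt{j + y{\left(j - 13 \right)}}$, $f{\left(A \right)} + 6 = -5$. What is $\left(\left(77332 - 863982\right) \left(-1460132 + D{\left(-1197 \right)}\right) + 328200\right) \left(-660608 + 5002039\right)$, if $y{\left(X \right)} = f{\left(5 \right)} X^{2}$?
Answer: $4986624805880546000 - 13660746784600 i \sqrt{16106297} \approx 4.9866 \cdot 10^{18} - 5.4824 \cdot 10^{16} i$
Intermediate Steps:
$f{\left(A \right)} = -11$ ($f{\left(A \right)} = -6 - 5 = -11$)
$y{\left(X \right)} = - 11 X^{2}$
$D{\left(j \right)} = 4 \sqrt{j - 11 \left(-13 + j\right)^{2}}$ ($D{\left(j \right)} = 4 \sqrt{j - 11 \left(j - 13\right)^{2}} = 4 \sqrt{j - 11 \left(-13 + j\right)^{2}}$)
$\left(\left(77332 - 863982\right) \left(-1460132 + D{\left(-1197 \right)}\right) + 328200\right) \left(-660608 + 5002039\right) = \left(\left(77332 - 863982\right) \left(-1460132 + 4 \sqrt{-1197 - 11 \left(-13 - 1197\right)^{2}}\right) + 328200\right) \left(-660608 + 5002039\right) = \left(- 786650 \left(-1460132 + 4 \sqrt{-1197 - 11 \left(-1210\right)^{2}}\right) + 328200\right) 4341431 = \left(- 786650 \left(-1460132 + 4 \sqrt{-1197 - 16105100}\right) + 328200\right) 4341431 = \left(- 786650 \left(-1460132 + 4 \sqrt{-16106297}\right) + 328200\right) 4341431 = \left(- 786650 \left(-1460132 + 4 i \sqrt{16106297}\right) + 328200\right) 4341431 = \left(\left(1148612837800 - 3146600 i \sqrt{16106297}\right) + 328200\right) 4341431 = \left(1148613166000 - 3146600 i \sqrt{16106297}\right) 4341431 = 4986624805880546000 - 13660746784600 i \sqrt{16106297}$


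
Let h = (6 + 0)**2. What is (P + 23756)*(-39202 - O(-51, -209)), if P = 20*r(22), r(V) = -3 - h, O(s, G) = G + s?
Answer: -894731392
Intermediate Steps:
h = 36 (h = 6**2 = 36)
r(V) = -39 (r(V) = -3 - 1*36 = -3 - 36 = -39)
P = -780 (P = 20*(-39) = -780)
(P + 23756)*(-39202 - O(-51, -209)) = (-780 + 23756)*(-39202 - (-209 - 51)) = 22976*(-39202 - 1*(-260)) = 22976*(-39202 + 260) = 22976*(-38942) = -894731392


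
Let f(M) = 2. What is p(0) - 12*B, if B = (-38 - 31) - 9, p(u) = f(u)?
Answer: 938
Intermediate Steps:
p(u) = 2
B = -78 (B = -69 - 9 = -78)
p(0) - 12*B = 2 - 12*(-78) = 2 + 936 = 938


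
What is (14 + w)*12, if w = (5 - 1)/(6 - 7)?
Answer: 120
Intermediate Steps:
w = -4 (w = 4/(-1) = 4*(-1) = -4)
(14 + w)*12 = (14 - 4)*12 = 10*12 = 120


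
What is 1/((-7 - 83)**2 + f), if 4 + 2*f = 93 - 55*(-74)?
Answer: 2/20359 ≈ 9.8237e-5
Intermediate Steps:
f = 4159/2 (f = -2 + (93 - 55*(-74))/2 = -2 + (93 + 4070)/2 = -2 + (1/2)*4163 = -2 + 4163/2 = 4159/2 ≈ 2079.5)
1/((-7 - 83)**2 + f) = 1/((-7 - 83)**2 + 4159/2) = 1/((-90)**2 + 4159/2) = 1/(8100 + 4159/2) = 1/(20359/2) = 2/20359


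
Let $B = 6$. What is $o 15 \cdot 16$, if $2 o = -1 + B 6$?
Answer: $4200$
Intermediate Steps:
$o = \frac{35}{2}$ ($o = \frac{-1 + 6 \cdot 6}{2} = \frac{-1 + 36}{2} = \frac{1}{2} \cdot 35 = \frac{35}{2} \approx 17.5$)
$o 15 \cdot 16 = \frac{35}{2} \cdot 15 \cdot 16 = \frac{525}{2} \cdot 16 = 4200$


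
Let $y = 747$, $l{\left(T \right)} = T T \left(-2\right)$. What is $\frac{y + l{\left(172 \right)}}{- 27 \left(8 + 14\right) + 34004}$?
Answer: $- \frac{58421}{33410} \approx -1.7486$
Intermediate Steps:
$l{\left(T \right)} = - 2 T^{2}$ ($l{\left(T \right)} = T^{2} \left(-2\right) = - 2 T^{2}$)
$\frac{y + l{\left(172 \right)}}{- 27 \left(8 + 14\right) + 34004} = \frac{747 - 2 \cdot 172^{2}}{- 27 \left(8 + 14\right) + 34004} = \frac{747 - 59168}{\left(-27\right) 22 + 34004} = \frac{747 - 59168}{-594 + 34004} = - \frac{58421}{33410}$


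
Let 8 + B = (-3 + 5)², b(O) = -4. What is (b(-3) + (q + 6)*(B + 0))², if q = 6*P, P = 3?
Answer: 10000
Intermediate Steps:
q = 18 (q = 6*3 = 18)
B = -4 (B = -8 + (-3 + 5)² = -8 + 2² = -8 + 4 = -4)
(b(-3) + (q + 6)*(B + 0))² = (-4 + (18 + 6)*(-4 + 0))² = (-4 + 24*(-4))² = (-4 - 96)² = (-100)² = 10000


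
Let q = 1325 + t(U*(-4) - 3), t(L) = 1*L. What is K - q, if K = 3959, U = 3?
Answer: 2649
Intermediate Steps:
t(L) = L
q = 1310 (q = 1325 + (3*(-4) - 3) = 1325 + (-12 - 3) = 1325 - 15 = 1310)
K - q = 3959 - 1*1310 = 3959 - 1310 = 2649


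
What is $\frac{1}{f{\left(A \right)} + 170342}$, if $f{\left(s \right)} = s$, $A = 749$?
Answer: $\frac{1}{171091} \approx 5.8448 \cdot 10^{-6}$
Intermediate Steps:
$\frac{1}{f{\left(A \right)} + 170342} = \frac{1}{749 + 170342} = \frac{1}{171091}$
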